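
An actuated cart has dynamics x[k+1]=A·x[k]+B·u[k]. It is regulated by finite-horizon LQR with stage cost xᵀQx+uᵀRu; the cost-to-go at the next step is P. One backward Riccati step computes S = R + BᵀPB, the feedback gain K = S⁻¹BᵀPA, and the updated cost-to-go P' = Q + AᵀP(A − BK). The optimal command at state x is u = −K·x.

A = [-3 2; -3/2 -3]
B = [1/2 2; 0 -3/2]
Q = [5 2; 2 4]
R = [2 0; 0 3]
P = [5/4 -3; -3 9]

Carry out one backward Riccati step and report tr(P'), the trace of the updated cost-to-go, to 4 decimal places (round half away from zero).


20.3155

BᵀP = [0.6250 -1.5000; 7.0000 -19.5000]
S = R + BᵀPB = [2 0; 0 3] + [0.3125 3.5000; 3.5000 43.2500] = [2.3125 3.5000; 3.5000 46.2500]
BᵀPA = [0.3750 5.7500; 8.2500 72.5000]
K = S⁻¹·BᵀPA = [-0.1218 0.1287; 0.1876 1.5578]
A−BK = [-3.3143 -1.1800; -1.2186 -0.6633]
AᵀP(A−BK) = [2.9980 2.0997; 2.0997 8.3174]
P' = Q + AᵀP(A−BK) = [7.9980 4.0997; 4.0997 12.3174]
tr(P') = 20.3155


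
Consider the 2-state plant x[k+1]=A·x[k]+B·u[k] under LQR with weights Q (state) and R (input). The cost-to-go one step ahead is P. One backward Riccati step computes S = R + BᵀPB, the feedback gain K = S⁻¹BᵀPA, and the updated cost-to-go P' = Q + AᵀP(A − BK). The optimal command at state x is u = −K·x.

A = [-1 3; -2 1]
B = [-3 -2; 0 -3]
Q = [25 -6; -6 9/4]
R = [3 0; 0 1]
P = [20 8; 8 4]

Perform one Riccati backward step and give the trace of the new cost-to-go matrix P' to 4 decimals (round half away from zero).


29.1507

BᵀP = [-60.0000 -24.0000; -64.0000 -28.0000]
S = R + BᵀPB = [3 0; 0 1] + [180.0000 192.0000; 192.0000 212.0000] = [183.0000 192.0000; 192.0000 213.0000]
BᵀPA = [108.0000 -204.0000; 120.0000 -220.0000]
K = S⁻¹·BᵀPA = [-0.0170 -0.5730; 0.5787 -0.5163]
A−BK = [0.1064 0.2482; -0.2638 -0.5489]
AᵀP(A−BK) = [0.3915 -0.1532; -0.1532 1.5092]
P' = Q + AᵀP(A−BK) = [25.3915 -6.1532; -6.1532 3.7592]
tr(P') = 29.1507


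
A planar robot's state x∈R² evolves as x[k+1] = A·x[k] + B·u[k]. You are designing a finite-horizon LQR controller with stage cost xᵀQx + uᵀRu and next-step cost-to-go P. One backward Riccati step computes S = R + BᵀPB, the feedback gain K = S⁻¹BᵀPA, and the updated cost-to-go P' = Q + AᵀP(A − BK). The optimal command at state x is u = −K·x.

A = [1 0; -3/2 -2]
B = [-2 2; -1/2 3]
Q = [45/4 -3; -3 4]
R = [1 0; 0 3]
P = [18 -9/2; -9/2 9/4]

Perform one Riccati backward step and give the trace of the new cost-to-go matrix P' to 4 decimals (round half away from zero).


19.1865

BᵀP = [-33.7500 7.8750; 22.5000 -2.2500]
S = R + BᵀPB = [1 0; 0 3] + [63.5625 -43.8750; -43.8750 38.2500] = [64.5625 -43.8750; -43.8750 41.2500]
BᵀPA = [-45.5625 -15.7500; 25.8750 4.5000]
K = S⁻¹·BᵀPA = [-1.0081 -0.6126; -0.4450 -0.5425]
A−BK = [-0.1262 -0.1402; -0.6690 -0.6787]
AᵀP(A−BK) = [2.1443 1.8745; 1.8745 1.7922]
P' = Q + AᵀP(A−BK) = [13.3943 -1.1255; -1.1255 5.7922]
tr(P') = 19.1865


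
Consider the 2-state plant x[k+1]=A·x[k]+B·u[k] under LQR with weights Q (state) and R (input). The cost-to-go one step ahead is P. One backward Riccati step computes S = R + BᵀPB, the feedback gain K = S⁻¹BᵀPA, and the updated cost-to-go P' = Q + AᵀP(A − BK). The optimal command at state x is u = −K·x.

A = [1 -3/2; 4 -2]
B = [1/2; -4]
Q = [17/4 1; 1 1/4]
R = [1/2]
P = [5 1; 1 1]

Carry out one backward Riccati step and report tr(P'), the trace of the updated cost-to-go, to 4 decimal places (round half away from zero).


BᵀP = [-1.5000 -3.5000]
S = R + BᵀPB = [1/2] + [13.2500] = [13.7500]
BᵀPA = [-15.5000 9.2500]
K = S⁻¹·BᵀPA = [-1.1273 0.6727]
A−BK = [1.5636 -1.8364; -0.5091 0.6909]
AᵀP(A−BK) = [11.5273 -13.0727; -13.0727 15.0273]
P' = Q + AᵀP(A−BK) = [15.7773 -12.0727; -12.0727 15.2773]
tr(P') = 31.0545

31.0545


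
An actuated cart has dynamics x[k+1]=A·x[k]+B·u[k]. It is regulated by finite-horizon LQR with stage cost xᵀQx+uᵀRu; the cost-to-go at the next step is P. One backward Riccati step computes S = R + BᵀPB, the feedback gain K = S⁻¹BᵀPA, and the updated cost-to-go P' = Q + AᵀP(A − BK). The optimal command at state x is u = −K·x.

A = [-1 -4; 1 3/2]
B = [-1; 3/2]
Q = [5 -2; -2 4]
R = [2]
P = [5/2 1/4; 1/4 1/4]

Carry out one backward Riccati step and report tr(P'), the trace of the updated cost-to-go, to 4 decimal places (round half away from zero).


30.1377

BᵀP = [-2.1250 0.1250]
S = R + BᵀPB = [2] + [2.3125] = [4.3125]
BᵀPA = [2.2500 8.6875]
K = S⁻¹·BᵀPA = [0.5217 2.0145]
A−BK = [-0.4783 -1.9855; 0.2174 -1.5217]
AᵀP(A−BK) = [1.0761 4.4674; 4.4674 20.0616]
P' = Q + AᵀP(A−BK) = [6.0761 2.4674; 2.4674 24.0616]
tr(P') = 30.1377


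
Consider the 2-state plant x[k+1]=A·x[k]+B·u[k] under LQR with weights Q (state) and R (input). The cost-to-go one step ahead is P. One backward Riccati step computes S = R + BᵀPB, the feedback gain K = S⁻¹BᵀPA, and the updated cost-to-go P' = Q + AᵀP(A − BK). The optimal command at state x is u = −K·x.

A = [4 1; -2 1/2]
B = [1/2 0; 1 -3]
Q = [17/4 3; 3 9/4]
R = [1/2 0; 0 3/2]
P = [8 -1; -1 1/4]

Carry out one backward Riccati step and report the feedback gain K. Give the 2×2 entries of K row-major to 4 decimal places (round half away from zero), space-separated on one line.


6.1250 1.4688 2.3750 0.4063

BᵀP = [3.0000 -0.2500; 3.0000 -0.7500]
S = R + BᵀPB = [1/2 0; 0 3/2] + [1.2500 0.7500; 0.7500 2.2500] = [1.7500 0.7500; 0.7500 3.7500]
BᵀPA = [12.5000 2.8750; 13.5000 2.6250]
K = S⁻¹·BᵀPA = [6.1250 1.4688; 2.3750 0.4063]
A−BK = [0.9375 0.2656; -1.0000 0.2500]
AᵀP(A−BK) = [36.3750 7.9063; 7.9063 1.7734]
P' = Q + AᵀP(A−BK) = [40.6250 10.9063; 10.9063 4.0234]
tr(P') = 44.6484


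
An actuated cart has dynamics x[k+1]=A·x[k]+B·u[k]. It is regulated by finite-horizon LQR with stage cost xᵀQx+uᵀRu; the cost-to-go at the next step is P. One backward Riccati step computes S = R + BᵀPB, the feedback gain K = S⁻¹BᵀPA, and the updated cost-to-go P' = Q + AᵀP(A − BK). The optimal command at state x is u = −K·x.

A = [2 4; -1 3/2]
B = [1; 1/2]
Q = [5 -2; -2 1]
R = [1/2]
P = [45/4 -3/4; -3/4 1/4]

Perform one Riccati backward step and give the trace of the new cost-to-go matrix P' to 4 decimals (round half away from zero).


16.7994

BᵀP = [10.8750 -0.6250]
S = R + BᵀPB = [1/2] + [10.5625] = [11.0625]
BᵀPA = [22.3750 42.5625]
K = S⁻¹·BᵀPA = [2.0226 3.8475]
A−BK = [-0.0226 0.1525; -2.0113 -0.4237]
AᵀP(A−BK) = [2.9944 4.2881; 4.2881 7.8051]
P' = Q + AᵀP(A−BK) = [7.9944 2.2881; 2.2881 8.8051]
tr(P') = 16.7994


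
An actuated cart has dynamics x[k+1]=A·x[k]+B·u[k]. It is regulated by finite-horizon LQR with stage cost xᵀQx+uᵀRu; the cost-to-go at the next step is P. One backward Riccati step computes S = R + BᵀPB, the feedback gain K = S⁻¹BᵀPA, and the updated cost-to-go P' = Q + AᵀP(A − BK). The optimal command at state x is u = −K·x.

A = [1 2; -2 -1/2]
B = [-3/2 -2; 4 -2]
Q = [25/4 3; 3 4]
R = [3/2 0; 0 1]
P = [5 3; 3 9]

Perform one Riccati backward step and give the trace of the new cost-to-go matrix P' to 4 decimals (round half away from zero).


11.4008

BᵀP = [4.5000 31.5000; -16.0000 -24.0000]
S = R + BᵀPB = [3/2 0; 0 1] + [119.2500 -72.0000; -72.0000 80.0000] = [120.7500 -72.0000; -72.0000 81.0000]
BᵀPA = [-58.5000 -6.7500; 32.0000 -20.0000]
K = S⁻¹·BᵀPA = [-0.5296 -0.4322; -0.0757 -0.6311]
A−BK = [0.0542 0.0895; -0.0330 -0.0334]
AᵀP(A−BK) = [0.4402 0.4110; 0.4110 0.7106]
P' = Q + AᵀP(A−BK) = [6.6902 3.4110; 3.4110 4.7106]
tr(P') = 11.4008


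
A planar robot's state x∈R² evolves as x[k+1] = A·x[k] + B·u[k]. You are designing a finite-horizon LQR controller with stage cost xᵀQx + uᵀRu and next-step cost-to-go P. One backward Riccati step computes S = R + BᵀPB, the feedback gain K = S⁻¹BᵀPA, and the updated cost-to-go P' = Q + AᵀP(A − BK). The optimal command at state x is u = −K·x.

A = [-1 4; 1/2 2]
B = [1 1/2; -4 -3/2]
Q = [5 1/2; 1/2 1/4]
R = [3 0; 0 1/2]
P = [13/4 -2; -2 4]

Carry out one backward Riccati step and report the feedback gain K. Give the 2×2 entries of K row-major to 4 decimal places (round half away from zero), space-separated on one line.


BᵀP = [11.2500 -18.0000; 4.6250 -7.0000]
S = R + BᵀPB = [3 0; 0 1/2] + [83.2500 32.6250; 32.6250 12.8125] = [86.2500 32.6250; 32.6250 13.3125]
BᵀPA = [-20.2500 9.0000; -8.1250 4.5000]
K = S⁻¹·BᵀPA = [-0.0537 -0.3221; -0.4787 1.1275]
A−BK = [-0.7069 3.7584; -0.4329 2.4027]
AᵀP(A−BK) = [1.2729 -6.3624; -6.3624 33.8255]
P' = Q + AᵀP(A−BK) = [6.2729 -5.8624; -5.8624 34.0755]
tr(P') = 40.3484

-0.0537 -0.3221 -0.4787 1.1275


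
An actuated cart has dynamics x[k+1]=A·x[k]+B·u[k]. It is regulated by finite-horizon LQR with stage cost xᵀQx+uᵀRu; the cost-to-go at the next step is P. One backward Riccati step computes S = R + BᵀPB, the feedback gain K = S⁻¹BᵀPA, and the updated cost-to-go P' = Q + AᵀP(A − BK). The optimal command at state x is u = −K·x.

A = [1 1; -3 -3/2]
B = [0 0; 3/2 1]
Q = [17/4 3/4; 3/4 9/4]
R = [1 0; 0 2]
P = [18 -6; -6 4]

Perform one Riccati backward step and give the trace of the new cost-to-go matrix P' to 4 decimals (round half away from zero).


34.2500

BᵀP = [-9.0000 6.0000; -6.0000 4.0000]
S = R + BᵀPB = [1 0; 0 2] + [9.0000 6.0000; 6.0000 4.0000] = [10.0000 6.0000; 6.0000 6.0000]
BᵀPA = [-27.0000 -18.0000; -18.0000 -12.0000]
K = S⁻¹·BᵀPA = [-2.2500 -1.5000; -0.7500 -0.5000]
A−BK = [1.0000 1.0000; 1.1250 1.2500]
AᵀP(A−BK) = [15.7500 13.5000; 13.5000 12.0000]
P' = Q + AᵀP(A−BK) = [20.0000 14.2500; 14.2500 14.2500]
tr(P') = 34.2500


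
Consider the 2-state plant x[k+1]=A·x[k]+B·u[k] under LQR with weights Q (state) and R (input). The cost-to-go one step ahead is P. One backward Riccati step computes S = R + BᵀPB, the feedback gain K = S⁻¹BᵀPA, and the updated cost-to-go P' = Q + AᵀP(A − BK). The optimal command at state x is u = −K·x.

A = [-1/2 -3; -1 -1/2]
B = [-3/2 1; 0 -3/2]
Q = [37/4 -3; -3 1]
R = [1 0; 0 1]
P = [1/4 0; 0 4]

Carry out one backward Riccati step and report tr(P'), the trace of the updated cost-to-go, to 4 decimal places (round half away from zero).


BᵀP = [-0.3750 0.0000; 0.2500 -6.0000]
S = R + BᵀPB = [1 0; 0 1] + [0.5625 -0.3750; -0.3750 9.2500] = [1.5625 -0.3750; -0.3750 10.2500]
BᵀPA = [0.1875 1.1250; 5.8750 2.2500]
K = S⁻¹·BᵀPA = [0.2598 0.7795; 0.5827 0.2480]
A−BK = [-0.6929 -2.0787; -0.1260 -0.1280]
AᵀP(A−BK) = [0.5906 0.7717; 0.7717 1.8150]
P' = Q + AᵀP(A−BK) = [9.8406 -2.2283; -2.2283 2.8150]
tr(P') = 12.6555

12.6555


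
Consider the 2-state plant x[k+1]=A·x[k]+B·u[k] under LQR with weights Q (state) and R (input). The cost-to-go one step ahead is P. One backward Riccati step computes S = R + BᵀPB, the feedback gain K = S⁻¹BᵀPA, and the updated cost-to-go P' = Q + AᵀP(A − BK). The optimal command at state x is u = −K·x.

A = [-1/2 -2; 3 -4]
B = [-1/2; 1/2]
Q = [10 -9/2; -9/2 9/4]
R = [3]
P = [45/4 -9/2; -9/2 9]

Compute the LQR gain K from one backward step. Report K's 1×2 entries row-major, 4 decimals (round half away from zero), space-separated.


BᵀP = [-7.8750 6.7500]
S = R + BᵀPB = [3] + [7.3125] = [10.3125]
BᵀPA = [24.1875 -11.2500]
K = S⁻¹·BᵀPA = [2.3455 -1.0909]
A−BK = [0.6727 -2.5455; 1.8273 -3.4545]
AᵀP(A−BK) = [40.5818 -52.3636; -52.3636 104.7273]
P' = Q + AᵀP(A−BK) = [50.5818 -56.8636; -56.8636 106.9773]
tr(P') = 157.5591

2.3455 -1.0909


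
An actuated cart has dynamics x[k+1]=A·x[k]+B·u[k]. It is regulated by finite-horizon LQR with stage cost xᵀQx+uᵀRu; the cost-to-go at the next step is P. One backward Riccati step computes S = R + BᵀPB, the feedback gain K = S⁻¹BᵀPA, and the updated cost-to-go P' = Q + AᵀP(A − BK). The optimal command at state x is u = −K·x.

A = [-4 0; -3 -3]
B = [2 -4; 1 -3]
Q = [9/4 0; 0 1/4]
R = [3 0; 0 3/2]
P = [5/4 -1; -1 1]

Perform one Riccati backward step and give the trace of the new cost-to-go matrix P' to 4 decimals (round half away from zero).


BᵀP = [1.5000 -1.0000; -2.0000 1.0000]
S = R + BᵀPB = [3 0; 0 3/2] + [2.0000 -3.0000; -3.0000 5.0000] = [5.0000 -3.0000; -3.0000 6.5000]
BᵀPA = [-3.0000 3.0000; 5.0000 -3.0000]
K = S⁻¹·BᵀPA = [-0.1915 0.4468; 0.6809 -0.2553]
A−BK = [-0.8936 -1.9149; -0.7660 -4.2128]
AᵀP(A−BK) = [1.0213 -0.3830; -0.3830 6.8936]
P' = Q + AᵀP(A−BK) = [3.2713 -0.3830; -0.3830 7.1436]
tr(P') = 10.4149

10.4149


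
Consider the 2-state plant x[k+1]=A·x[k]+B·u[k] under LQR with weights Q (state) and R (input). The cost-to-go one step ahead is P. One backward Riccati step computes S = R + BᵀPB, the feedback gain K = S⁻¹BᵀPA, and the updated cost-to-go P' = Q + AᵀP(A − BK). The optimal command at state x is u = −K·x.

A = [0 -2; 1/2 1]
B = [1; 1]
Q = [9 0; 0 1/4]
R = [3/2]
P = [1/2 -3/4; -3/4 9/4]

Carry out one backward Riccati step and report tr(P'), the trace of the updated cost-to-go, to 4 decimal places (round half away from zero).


BᵀP = [-0.2500 1.5000]
S = R + BᵀPB = [3/2] + [1.2500] = [2.7500]
BᵀPA = [0.7500 2.0000]
K = S⁻¹·BᵀPA = [0.2727 0.7273]
A−BK = [-0.2727 -2.7273; 0.2273 0.2727]
AᵀP(A−BK) = [0.3580 1.3295; 1.3295 5.7955]
P' = Q + AᵀP(A−BK) = [9.3580 1.3295; 1.3295 6.0455]
tr(P') = 15.4034

15.4034


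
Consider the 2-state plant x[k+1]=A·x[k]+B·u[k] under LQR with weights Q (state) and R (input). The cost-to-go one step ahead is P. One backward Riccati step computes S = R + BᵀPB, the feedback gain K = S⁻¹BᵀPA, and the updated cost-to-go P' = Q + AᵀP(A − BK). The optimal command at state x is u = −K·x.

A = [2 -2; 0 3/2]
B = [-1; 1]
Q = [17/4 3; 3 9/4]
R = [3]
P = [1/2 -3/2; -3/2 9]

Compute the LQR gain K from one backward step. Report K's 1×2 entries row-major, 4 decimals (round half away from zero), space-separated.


BᵀP = [-2.0000 10.5000]
S = R + BᵀPB = [3] + [12.5000] = [15.5000]
BᵀPA = [-4.0000 19.7500]
K = S⁻¹·BᵀPA = [-0.2581 1.2742]
A−BK = [1.7419 -0.7258; 0.2581 0.2258]
AᵀP(A−BK) = [0.9677 -1.4032; -1.4032 6.0847]
P' = Q + AᵀP(A−BK) = [5.2177 1.5968; 1.5968 8.3347]
tr(P') = 13.5524

-0.2581 1.2742


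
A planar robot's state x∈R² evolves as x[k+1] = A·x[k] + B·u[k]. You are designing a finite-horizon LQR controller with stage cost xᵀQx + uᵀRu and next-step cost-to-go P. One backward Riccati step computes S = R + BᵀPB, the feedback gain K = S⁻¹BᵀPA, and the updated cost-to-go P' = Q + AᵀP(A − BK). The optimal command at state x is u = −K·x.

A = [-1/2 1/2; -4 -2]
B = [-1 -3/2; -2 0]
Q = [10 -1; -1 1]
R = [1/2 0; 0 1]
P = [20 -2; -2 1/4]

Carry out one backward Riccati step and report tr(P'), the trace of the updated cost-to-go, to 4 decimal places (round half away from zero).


BᵀP = [-16.0000 1.5000; -30.0000 3.0000]
S = R + BᵀPB = [1/2 0; 0 1] + [13.0000 24.0000; 24.0000 45.0000] = [13.5000 24.0000; 24.0000 46.0000]
BᵀPA = [2.0000 -11.0000; 3.0000 -21.0000]
K = S⁻¹·BᵀPA = [0.4444 -0.0444; -0.1667 -0.4333]
A−BK = [-0.3056 -0.1944; -3.1111 -2.0889]
AᵀP(A−BK) = [0.6111 0.3889; 0.3889 0.4111]
P' = Q + AᵀP(A−BK) = [10.6111 -0.6111; -0.6111 1.4111]
tr(P') = 12.0222

12.0222


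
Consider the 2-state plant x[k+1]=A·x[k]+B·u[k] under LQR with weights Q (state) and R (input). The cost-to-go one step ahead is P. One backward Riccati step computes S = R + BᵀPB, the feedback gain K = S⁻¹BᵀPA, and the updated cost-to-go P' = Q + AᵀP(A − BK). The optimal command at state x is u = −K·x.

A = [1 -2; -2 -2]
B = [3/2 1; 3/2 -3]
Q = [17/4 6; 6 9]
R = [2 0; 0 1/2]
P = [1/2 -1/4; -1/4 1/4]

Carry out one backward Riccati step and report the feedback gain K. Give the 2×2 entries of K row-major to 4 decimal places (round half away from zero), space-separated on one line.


0.0468 -0.2805 0.6805 -0.0831

BᵀP = [0.3750 0.0000; 1.2500 -1.0000]
S = R + BᵀPB = [2 0; 0 1/2] + [0.5625 0.3750; 0.3750 4.2500] = [2.5625 0.3750; 0.3750 4.7500]
BᵀPA = [0.3750 -0.7500; 3.2500 -0.5000]
K = S⁻¹·BᵀPA = [0.0468 -0.2805; 0.6805 -0.0831]
A−BK = [0.2494 -1.4961; -0.0286 -1.8286]
AᵀP(A−BK) = [0.2708 -0.1247; -0.1247 0.7481]
P' = Q + AᵀP(A−BK) = [4.5208 5.8753; 5.8753 9.7481]
tr(P') = 14.2688


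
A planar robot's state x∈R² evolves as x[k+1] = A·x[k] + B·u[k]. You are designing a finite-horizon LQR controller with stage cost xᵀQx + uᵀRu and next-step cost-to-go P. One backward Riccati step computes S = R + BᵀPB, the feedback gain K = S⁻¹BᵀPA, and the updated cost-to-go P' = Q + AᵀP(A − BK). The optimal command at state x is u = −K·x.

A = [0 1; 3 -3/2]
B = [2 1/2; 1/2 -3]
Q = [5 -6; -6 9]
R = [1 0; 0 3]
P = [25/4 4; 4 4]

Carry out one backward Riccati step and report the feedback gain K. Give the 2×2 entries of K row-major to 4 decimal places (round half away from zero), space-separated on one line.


0.3617 0.2594 -0.7623 0.4211

BᵀP = [14.5000 10.0000; -8.8750 -10.0000]
S = R + BᵀPB = [1 0; 0 3] + [34.0000 -22.7500; -22.7500 25.5625] = [35.0000 -22.7500; -22.7500 28.5625]
BᵀPA = [30.0000 -0.5000; -30.0000 6.1250]
K = S⁻¹·BᵀPA = [0.3617 0.2594; -0.7623 0.4211]
A−BK = [-0.3422 0.2707; 0.5324 -0.3665]
AᵀP(A−BK) = [2.2821 -1.1504; -1.1504 0.8008]
P' = Q + AᵀP(A−BK) = [7.2821 -7.1504; -7.1504 9.8008]
tr(P') = 17.0828


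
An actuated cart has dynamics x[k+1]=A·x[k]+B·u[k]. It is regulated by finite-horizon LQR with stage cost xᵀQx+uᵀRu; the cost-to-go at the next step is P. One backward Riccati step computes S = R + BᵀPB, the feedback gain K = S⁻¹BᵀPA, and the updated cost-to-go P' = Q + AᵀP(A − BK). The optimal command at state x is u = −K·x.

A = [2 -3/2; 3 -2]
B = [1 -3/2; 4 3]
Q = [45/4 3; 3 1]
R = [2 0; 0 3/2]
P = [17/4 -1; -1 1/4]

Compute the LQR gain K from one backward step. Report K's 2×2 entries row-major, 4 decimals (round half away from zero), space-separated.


BᵀP = [0.2500 0.0000; -9.3750 2.2500]
S = R + BᵀPB = [2 0; 0 3/2] + [0.2500 -0.3750; -0.3750 20.8125] = [2.2500 -0.3750; -0.3750 22.3125]
BᵀPA = [0.5000 -0.3750; -12.0000 9.5625]
K = S⁻¹·BᵀPA = [0.1330 -0.0955; -0.5356 0.4270]
A−BK = [1.0637 -0.7640; 4.0749 -2.8989]
AᵀP(A−BK) = [0.7566 -0.5787; -0.5787 0.4438]
P' = Q + AᵀP(A−BK) = [12.0066 2.4213; 2.4213 1.4438]
tr(P') = 13.4504

0.1330 -0.0955 -0.5356 0.4270


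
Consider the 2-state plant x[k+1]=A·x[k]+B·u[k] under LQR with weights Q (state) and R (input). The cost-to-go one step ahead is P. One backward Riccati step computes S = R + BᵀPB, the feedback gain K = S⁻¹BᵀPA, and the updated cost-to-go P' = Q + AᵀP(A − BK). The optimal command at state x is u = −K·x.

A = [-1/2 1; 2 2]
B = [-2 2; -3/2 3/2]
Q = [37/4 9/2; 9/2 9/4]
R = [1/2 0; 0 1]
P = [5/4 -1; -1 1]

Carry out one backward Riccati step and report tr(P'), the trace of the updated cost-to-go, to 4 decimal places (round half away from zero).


BᵀP = [-1.0000 0.5000; 1.0000 -0.5000]
S = R + BᵀPB = [1/2 0; 0 1] + [1.2500 -1.2500; -1.2500 1.2500] = [1.7500 -1.2500; -1.2500 2.2500]
BᵀPA = [1.5000 0.0000; -1.5000 0.0000]
K = S⁻¹·BᵀPA = [0.6316 0.0000; -0.3158 0.0000]
A−BK = [1.3947 1.0000; 3.4211 2.0000]
AᵀP(A−BK) = [4.8914 2.3750; 2.3750 1.2500]
P' = Q + AᵀP(A−BK) = [14.1414 6.8750; 6.8750 3.5000]
tr(P') = 17.6414

17.6414


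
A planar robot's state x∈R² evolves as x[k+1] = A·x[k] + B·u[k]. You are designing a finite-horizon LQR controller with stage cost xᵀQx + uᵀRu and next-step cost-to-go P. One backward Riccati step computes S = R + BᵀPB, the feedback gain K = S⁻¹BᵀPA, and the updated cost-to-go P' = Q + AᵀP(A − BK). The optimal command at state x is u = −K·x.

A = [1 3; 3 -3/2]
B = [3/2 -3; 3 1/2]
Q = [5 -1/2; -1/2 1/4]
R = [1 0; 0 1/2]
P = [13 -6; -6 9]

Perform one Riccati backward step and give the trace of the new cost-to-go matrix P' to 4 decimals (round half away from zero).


BᵀP = [1.5000 18.0000; -42.0000 22.5000]
S = R + BᵀPB = [1 0; 0 1/2] + [56.2500 4.5000; 4.5000 137.2500] = [57.2500 4.5000; 4.5000 137.7500]
BᵀPA = [55.5000 -22.5000; 25.5000 -159.7500]
K = S⁻¹·BᵀPA = [0.9573 -0.3026; 0.1538 -1.1498]
A−BK = [0.0255 0.0045; 0.0511 -0.0172]
AᵀP(A−BK) = [0.9446 -0.3833; -0.3833 0.7565]
P' = Q + AᵀP(A−BK) = [5.9446 -0.8833; -0.8833 1.0065]
tr(P') = 6.9511

6.9511


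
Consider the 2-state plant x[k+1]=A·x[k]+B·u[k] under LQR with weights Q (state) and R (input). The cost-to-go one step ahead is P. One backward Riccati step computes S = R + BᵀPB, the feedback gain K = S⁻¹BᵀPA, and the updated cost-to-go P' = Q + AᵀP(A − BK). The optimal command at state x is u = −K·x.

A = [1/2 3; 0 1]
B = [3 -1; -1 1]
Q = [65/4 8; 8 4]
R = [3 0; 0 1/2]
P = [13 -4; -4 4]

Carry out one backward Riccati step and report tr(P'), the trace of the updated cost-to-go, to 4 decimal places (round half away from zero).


28.9799

BᵀP = [43.0000 -16.0000; -17.0000 8.0000]
S = R + BᵀPB = [3 0; 0 1/2] + [145.0000 -59.0000; -59.0000 25.0000] = [148.0000 -59.0000; -59.0000 25.5000]
BᵀPA = [21.5000 113.0000; -8.5000 -43.0000]
K = S⁻¹·BᵀPA = [0.1596 1.1758; 0.0358 1.0341]
A−BK = [0.0572 0.5068; 0.1237 1.1416]
AᵀP(A−BK) = [0.1241 1.0111; 1.0111 8.6058]
P' = Q + AᵀP(A−BK) = [16.3741 9.0111; 9.0111 12.6058]
tr(P') = 28.9799


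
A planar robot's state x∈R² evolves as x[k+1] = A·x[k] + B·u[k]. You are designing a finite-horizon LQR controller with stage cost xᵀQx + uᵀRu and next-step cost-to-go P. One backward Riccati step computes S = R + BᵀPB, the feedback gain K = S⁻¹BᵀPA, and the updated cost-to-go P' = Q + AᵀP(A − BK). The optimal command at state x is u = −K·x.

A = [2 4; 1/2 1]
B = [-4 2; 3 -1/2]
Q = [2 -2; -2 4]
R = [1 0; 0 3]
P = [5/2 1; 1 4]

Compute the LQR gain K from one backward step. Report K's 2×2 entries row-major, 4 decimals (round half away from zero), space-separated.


BᵀP = [-7.0000 8.0000; 4.5000 0.0000]
S = R + BᵀPB = [1 0; 0 3] + [52.0000 -18.0000; -18.0000 9.0000] = [53.0000 -18.0000; -18.0000 12.0000]
BᵀPA = [-10.0000 -20.0000; 9.0000 18.0000]
K = S⁻¹·BᵀPA = [0.1346 0.2692; 0.9519 1.9038]
A−BK = [0.6346 1.2692; 0.5721 1.1442]
AᵀP(A−BK) = [5.7788 11.5577; 11.5577 23.1154]
P' = Q + AᵀP(A−BK) = [7.7788 9.5577; 9.5577 27.1154]
tr(P') = 34.8942

0.1346 0.2692 0.9519 1.9038


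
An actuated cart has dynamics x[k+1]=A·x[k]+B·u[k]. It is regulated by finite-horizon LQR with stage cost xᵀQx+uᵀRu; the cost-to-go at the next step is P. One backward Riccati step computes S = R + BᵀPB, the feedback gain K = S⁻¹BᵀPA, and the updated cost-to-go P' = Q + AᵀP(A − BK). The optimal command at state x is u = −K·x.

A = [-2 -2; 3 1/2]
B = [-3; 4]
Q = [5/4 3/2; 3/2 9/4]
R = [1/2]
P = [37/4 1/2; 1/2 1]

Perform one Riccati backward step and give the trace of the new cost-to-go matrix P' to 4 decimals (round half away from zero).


8.3704

BᵀP = [-25.7500 2.5000]
S = R + BᵀPB = [1/2] + [87.2500] = [87.7500]
BᵀPA = [59.0000 52.7500]
K = S⁻¹·BᵀPA = [0.6724 0.6011]
A−BK = [0.0171 -0.1966; 0.3105 -1.9046]
AᵀP(A−BK) = [0.3305 -0.4672; -0.4672 4.5399]
P' = Q + AᵀP(A−BK) = [1.5805 1.0328; 1.0328 6.7899]
tr(P') = 8.3704


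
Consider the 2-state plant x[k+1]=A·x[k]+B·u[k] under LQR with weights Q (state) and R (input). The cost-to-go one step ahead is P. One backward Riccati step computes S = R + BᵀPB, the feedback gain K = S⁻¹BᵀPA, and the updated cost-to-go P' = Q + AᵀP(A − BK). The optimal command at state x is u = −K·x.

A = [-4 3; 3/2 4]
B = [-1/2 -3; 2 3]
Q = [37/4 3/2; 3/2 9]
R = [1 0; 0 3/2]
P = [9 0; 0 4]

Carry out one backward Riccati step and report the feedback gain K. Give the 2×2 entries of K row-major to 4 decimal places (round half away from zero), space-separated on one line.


BᵀP = [-4.5000 8.0000; -27.0000 12.0000]
S = R + BᵀPB = [1 0; 0 3/2] + [18.2500 37.5000; 37.5000 117.0000] = [19.2500 37.5000; 37.5000 118.5000]
BᵀPA = [30.0000 18.5000; 126.0000 -33.0000]
K = S⁻¹·BᵀPA = [-1.3373 3.9203; 1.4865 -1.5191]
A−BK = [-0.2092 0.4029; -0.2848 0.7167]
AᵀP(A−BK) = [5.8213 -10.2049; -10.2049 22.3455]
P' = Q + AᵀP(A−BK) = [15.0713 -8.7049; -8.7049 31.3455]
tr(P') = 46.4167

-1.3373 3.9203 1.4865 -1.5191


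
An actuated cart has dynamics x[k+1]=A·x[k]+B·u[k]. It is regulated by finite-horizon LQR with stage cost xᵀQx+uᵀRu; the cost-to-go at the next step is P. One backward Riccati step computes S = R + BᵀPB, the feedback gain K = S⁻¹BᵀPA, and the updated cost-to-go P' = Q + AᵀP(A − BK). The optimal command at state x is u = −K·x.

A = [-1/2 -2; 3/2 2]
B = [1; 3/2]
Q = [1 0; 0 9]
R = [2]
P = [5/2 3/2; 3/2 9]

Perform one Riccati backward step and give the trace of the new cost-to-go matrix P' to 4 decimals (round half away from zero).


BᵀP = [4.7500 15.0000]
S = R + BᵀPB = [2] + [27.2500] = [29.2500]
BᵀPA = [20.1250 20.5000]
K = S⁻¹·BᵀPA = [0.6880 0.7009]
A−BK = [-1.1880 -2.7009; 0.4679 0.9487]
AᵀP(A−BK) = [4.7783 9.3953; 9.3953 19.6325]
P' = Q + AᵀP(A−BK) = [5.7783 9.3953; 9.3953 28.6325]
tr(P') = 34.4108

34.4108


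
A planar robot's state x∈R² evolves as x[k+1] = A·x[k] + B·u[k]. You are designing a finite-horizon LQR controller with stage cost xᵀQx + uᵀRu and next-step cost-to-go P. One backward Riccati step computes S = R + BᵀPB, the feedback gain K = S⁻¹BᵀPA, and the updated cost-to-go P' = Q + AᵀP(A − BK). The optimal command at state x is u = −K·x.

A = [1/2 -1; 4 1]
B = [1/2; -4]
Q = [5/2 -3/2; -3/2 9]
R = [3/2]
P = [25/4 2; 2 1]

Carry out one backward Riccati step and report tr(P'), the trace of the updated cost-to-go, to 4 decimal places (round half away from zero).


BᵀP = [-4.8750 -3.0000]
S = R + BᵀPB = [3/2] + [9.5625] = [11.0625]
BᵀPA = [-14.4375 1.8750]
K = S⁻¹·BᵀPA = [-1.3051 0.1695]
A−BK = [1.1525 -1.0847; -1.2203 1.6780]
AᵀP(A−BK) = [6.7203 -3.6780; -3.6780 2.9322]
P' = Q + AᵀP(A−BK) = [9.2203 -5.1780; -5.1780 11.9322]
tr(P') = 21.1525

21.1525


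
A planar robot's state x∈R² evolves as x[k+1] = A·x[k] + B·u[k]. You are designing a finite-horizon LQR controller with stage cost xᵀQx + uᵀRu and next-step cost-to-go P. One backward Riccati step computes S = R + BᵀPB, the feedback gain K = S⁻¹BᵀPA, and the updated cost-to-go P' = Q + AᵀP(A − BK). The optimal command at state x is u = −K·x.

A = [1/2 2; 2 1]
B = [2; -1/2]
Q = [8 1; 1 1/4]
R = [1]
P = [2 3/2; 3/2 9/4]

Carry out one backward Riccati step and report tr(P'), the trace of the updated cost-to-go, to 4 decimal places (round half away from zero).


BᵀP = [3.2500 1.8750]
S = R + BᵀPB = [1] + [5.5625] = [6.5625]
BᵀPA = [5.3750 8.3750]
K = S⁻¹·BᵀPA = [0.8190 1.2762]
A−BK = [-1.1381 -0.5524; 2.4095 1.6381]
AᵀP(A−BK) = [8.0976 6.3905; 6.3905 5.5619]
P' = Q + AᵀP(A−BK) = [16.0976 7.3905; 7.3905 5.8119]
tr(P') = 21.9095

21.9095


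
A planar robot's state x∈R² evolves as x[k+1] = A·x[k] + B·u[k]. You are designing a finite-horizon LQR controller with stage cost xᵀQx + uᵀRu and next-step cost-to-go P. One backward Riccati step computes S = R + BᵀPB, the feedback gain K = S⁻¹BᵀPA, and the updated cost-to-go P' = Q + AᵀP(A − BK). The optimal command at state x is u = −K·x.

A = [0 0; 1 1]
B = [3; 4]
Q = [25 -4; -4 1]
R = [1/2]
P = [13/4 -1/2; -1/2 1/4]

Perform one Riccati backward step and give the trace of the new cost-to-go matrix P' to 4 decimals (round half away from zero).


BᵀP = [7.7500 -0.5000]
S = R + BᵀPB = [1/2] + [21.2500] = [21.7500]
BᵀPA = [-0.5000 -0.5000]
K = S⁻¹·BᵀPA = [-0.0230 -0.0230]
A−BK = [0.0690 0.0690; 1.0920 1.0920]
AᵀP(A−BK) = [0.2385 0.2385; 0.2385 0.2385]
P' = Q + AᵀP(A−BK) = [25.2385 -3.7615; -3.7615 1.2385]
tr(P') = 26.4770

26.4770


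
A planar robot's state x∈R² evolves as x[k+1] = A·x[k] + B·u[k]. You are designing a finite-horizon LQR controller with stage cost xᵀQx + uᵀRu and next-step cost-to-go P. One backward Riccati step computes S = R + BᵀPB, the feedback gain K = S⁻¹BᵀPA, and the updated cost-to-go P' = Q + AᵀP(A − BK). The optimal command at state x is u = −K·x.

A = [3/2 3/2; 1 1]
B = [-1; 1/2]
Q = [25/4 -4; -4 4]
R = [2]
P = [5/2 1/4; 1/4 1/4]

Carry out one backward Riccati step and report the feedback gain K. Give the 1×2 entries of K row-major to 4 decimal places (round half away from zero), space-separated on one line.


-0.8551 -0.8551

BᵀP = [-2.3750 -0.1250]
S = R + BᵀPB = [2] + [2.3125] = [4.3125]
BᵀPA = [-3.6875 -3.6875]
K = S⁻¹·BᵀPA = [-0.8551 -0.8551]
A−BK = [0.6449 0.6449; 1.4275 1.4275]
AᵀP(A−BK) = [3.4719 3.4719; 3.4719 3.4719]
P' = Q + AᵀP(A−BK) = [9.7219 -0.5281; -0.5281 7.4719]
tr(P') = 17.1938


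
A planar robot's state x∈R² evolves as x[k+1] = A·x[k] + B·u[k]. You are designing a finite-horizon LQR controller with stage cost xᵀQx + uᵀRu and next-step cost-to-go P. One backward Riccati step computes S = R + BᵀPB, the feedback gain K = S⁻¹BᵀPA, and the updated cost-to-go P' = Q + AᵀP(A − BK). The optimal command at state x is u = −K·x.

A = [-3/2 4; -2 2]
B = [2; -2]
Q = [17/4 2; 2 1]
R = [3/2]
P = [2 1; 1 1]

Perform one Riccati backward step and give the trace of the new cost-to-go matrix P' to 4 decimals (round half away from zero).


BᵀP = [2.0000 0.0000]
S = R + BᵀPB = [3/2] + [4.0000] = [5.5000]
BᵀPA = [-3.0000 8.0000]
K = S⁻¹·BᵀPA = [-0.5455 1.4545]
A−BK = [-0.4091 1.0909; -3.0909 4.9091]
AᵀP(A−BK) = [12.8636 -22.6364; -22.6364 40.3636]
P' = Q + AᵀP(A−BK) = [17.1136 -20.6364; -20.6364 41.3636]
tr(P') = 58.4773

58.4773


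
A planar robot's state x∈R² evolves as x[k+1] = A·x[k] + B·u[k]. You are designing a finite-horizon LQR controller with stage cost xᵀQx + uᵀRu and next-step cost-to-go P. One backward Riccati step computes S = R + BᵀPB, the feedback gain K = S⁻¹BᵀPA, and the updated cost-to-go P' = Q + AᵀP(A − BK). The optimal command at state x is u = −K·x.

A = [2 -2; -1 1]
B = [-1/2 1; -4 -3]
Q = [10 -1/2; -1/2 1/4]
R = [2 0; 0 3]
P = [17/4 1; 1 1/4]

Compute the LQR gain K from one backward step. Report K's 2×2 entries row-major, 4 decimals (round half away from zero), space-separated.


BᵀP = [-6.1250 -1.5000; 1.2500 0.2500]
S = R + BᵀPB = [2 0; 0 3] + [9.0625 -1.6250; -1.6250 0.5000] = [11.0625 -1.6250; -1.6250 3.5000]
BᵀPA = [-10.7500 10.7500; 2.2500 -2.2500]
K = S⁻¹·BᵀPA = [-0.9415 0.9415; 0.2057 -0.2057]
A−BK = [1.3235 -1.3235; -4.1490 4.1490]
AᵀP(A−BK) = [2.6657 -2.6657; -2.6657 2.6657]
P' = Q + AᵀP(A−BK) = [12.6657 -3.1657; -3.1657 2.9157]
tr(P') = 15.5813

-0.9415 0.9415 0.2057 -0.2057


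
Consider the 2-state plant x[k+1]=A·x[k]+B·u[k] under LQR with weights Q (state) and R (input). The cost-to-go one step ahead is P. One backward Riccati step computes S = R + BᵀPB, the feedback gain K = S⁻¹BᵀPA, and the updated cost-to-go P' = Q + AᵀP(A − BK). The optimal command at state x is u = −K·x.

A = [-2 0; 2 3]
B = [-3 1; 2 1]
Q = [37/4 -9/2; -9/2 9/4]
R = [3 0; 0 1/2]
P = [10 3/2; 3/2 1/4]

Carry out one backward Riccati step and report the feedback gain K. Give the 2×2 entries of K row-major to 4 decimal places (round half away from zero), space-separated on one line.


0.3333 -0.0268 -0.6667 0.3214

BᵀP = [-27.0000 -4.0000; 11.5000 1.7500]
S = R + BᵀPB = [3 0; 0 1/2] + [73.0000 -31.0000; -31.0000 13.2500] = [76.0000 -31.0000; -31.0000 13.7500]
BᵀPA = [46.0000 -12.0000; -19.5000 5.2500]
K = S⁻¹·BᵀPA = [0.3333 -0.0268; -0.6667 0.3214]
A−BK = [-0.3333 -0.4018; 2.0000 2.7321]
AᵀP(A−BK) = [0.6667 0.0000; 0.0000 0.2411]
P' = Q + AᵀP(A−BK) = [9.9167 -4.5000; -4.5000 2.4911]
tr(P') = 12.4077


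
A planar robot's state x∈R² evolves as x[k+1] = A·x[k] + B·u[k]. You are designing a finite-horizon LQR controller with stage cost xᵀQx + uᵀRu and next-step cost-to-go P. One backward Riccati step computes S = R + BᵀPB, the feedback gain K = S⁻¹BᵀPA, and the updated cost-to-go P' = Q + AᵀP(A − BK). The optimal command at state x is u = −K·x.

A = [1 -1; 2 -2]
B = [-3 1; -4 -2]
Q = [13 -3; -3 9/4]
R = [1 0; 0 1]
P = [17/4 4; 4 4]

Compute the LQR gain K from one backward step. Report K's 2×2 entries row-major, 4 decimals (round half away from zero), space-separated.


-0.4110 0.4110 -0.1046 0.1046

BᵀP = [-28.7500 -28.0000; -3.7500 -4.0000]
S = R + BᵀPB = [1 0; 0 1] + [198.2500 27.2500; 27.2500 4.2500] = [199.2500 27.2500; 27.2500 5.2500]
BᵀPA = [-84.7500 84.7500; -11.7500 11.7500]
K = S⁻¹·BᵀPA = [-0.4110 0.4110; -0.1046 0.1046]
A−BK = [-0.1285 0.1285; 0.1466 -0.1466]
AᵀP(A−BK) = [0.1853 -0.1853; -0.1853 0.1853]
P' = Q + AᵀP(A−BK) = [13.1853 -3.1853; -3.1853 2.4353]
tr(P') = 15.6207


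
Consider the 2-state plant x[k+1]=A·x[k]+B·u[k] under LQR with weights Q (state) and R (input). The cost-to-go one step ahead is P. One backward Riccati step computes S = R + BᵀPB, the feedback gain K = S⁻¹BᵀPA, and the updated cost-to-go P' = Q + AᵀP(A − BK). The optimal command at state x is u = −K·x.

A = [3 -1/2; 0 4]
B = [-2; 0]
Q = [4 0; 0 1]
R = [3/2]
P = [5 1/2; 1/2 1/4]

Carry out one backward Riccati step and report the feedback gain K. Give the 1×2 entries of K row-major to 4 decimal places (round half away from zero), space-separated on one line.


BᵀP = [-10.0000 -1.0000]
S = R + BᵀPB = [3/2] + [20.0000] = [21.5000]
BᵀPA = [-30.0000 1.0000]
K = S⁻¹·BᵀPA = [-1.3953 0.0465]
A−BK = [0.2093 -0.4070; 0.0000 4.0000]
AᵀP(A−BK) = [3.1395 -0.1047; -0.1047 3.2035]
P' = Q + AᵀP(A−BK) = [7.1395 -0.1047; -0.1047 4.2035]
tr(P') = 11.3430

-1.3953 0.0465


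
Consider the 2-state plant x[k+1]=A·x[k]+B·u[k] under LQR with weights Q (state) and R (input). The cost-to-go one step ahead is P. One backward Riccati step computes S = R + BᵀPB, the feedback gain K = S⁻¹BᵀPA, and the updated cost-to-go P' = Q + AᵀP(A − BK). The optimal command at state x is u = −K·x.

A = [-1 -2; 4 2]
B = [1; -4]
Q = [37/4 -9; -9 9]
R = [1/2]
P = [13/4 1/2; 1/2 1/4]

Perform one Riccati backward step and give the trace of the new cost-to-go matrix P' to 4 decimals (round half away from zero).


BᵀP = [1.2500 -0.5000]
S = R + BᵀPB = [1/2] + [3.2500] = [3.7500]
BᵀPA = [-3.2500 -3.5000]
K = S⁻¹·BᵀPA = [-0.8667 -0.9333]
A−BK = [-0.1333 -1.0667; 0.5333 -1.7333]
AᵀP(A−BK) = [0.4333 0.4667; 0.4667 6.7333]
P' = Q + AᵀP(A−BK) = [9.6833 -8.5333; -8.5333 15.7333]
tr(P') = 25.4167

25.4167


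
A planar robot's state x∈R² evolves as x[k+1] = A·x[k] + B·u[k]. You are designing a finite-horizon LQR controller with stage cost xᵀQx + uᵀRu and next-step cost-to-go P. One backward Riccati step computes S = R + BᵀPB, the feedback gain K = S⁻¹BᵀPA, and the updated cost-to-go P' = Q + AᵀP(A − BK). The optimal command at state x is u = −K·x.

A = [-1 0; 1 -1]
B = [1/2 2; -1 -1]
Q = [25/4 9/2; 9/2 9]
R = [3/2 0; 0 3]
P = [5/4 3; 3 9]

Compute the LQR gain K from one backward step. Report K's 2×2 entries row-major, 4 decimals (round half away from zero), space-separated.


BᵀP = [-2.3750 -7.5000; -0.5000 -3.0000]
S = R + BᵀPB = [3/2 0; 0 3] + [6.3125 2.7500; 2.7500 2.0000] = [7.8125 2.7500; 2.7500 5.0000]
BᵀPA = [-5.1250 7.5000; -2.5000 3.0000]
K = S⁻¹·BᵀPA = [-0.5952 0.9286; -0.1726 0.0893]
A−BK = [-0.3571 -0.6429; 0.2321 0.0179]
AᵀP(A−BK) = [0.7679 -1.0179; -1.0179 1.7679]
P' = Q + AᵀP(A−BK) = [7.0179 3.4821; 3.4821 10.7679]
tr(P') = 17.7857

-0.5952 0.9286 -0.1726 0.0893


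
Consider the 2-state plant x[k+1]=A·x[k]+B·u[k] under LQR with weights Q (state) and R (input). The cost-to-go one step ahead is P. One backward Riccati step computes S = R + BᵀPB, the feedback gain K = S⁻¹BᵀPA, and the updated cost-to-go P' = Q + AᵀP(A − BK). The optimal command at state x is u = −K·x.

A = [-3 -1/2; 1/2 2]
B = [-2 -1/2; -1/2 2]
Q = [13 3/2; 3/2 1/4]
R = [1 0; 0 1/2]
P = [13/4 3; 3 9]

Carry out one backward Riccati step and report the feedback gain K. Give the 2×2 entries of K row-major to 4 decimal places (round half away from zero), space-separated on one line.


BᵀP = [-8.0000 -10.5000; 4.3750 16.5000]
S = R + BᵀPB = [1 0; 0 1/2] + [21.2500 -17.0000; -17.0000 30.8125] = [22.2500 -17.0000; -17.0000 31.3125]
BᵀPA = [18.7500 -17.0000; -4.8750 30.8125]
K = S⁻¹·BᵀPA = [1.2368 -0.0208; 0.5158 0.9727]
A−BK = [-0.2686 -0.0553; 0.0868 0.0441]
AᵀP(A−BK) = [1.8250 0.2579; 0.2579 0.4864]
P' = Q + AᵀP(A−BK) = [14.8250 1.7579; 1.7579 0.7364]
tr(P') = 15.5613

1.2368 -0.0208 0.5158 0.9727


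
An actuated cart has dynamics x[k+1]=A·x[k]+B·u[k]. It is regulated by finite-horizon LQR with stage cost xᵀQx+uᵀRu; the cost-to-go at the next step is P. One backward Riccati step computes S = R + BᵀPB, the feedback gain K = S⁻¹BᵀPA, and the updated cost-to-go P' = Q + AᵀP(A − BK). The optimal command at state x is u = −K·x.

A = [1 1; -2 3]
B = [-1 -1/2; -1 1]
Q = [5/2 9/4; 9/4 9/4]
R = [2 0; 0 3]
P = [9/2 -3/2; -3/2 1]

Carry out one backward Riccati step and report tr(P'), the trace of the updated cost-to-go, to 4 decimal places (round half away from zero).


13.6556

BᵀP = [-3.0000 0.5000; -3.7500 1.7500]
S = R + BᵀPB = [2 0; 0 3] + [2.5000 2.0000; 2.0000 3.6250] = [4.5000 2.0000; 2.0000 6.6250]
BᵀPA = [-4.0000 -1.5000; -7.2500 1.5000]
K = S⁻¹·BᵀPA = [-0.4649 -0.5012; -0.9540 0.3777]
A−BK = [0.0581 0.6877; -1.5109 2.1211]
AᵀP(A−BK) = [5.7240 -2.2663; -2.2663 3.1816]
P' = Q + AᵀP(A−BK) = [8.2240 -0.0163; -0.0163 5.4316]
tr(P') = 13.6556


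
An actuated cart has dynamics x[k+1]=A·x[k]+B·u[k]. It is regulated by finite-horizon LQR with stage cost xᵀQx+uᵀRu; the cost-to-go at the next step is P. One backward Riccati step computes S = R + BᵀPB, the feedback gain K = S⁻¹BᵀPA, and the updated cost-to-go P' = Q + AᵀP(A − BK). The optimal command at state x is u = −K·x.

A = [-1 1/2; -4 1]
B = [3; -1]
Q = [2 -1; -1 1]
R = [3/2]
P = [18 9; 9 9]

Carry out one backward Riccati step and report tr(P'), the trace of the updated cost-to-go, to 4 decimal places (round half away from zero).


130.1392

BᵀP = [45.0000 18.0000]
S = R + BᵀPB = [3/2] + [117.0000] = [118.5000]
BᵀPA = [-117.0000 40.5000]
K = S⁻¹·BᵀPA = [-0.9873 0.3418]
A−BK = [1.9620 -0.5253; -4.9873 1.3418]
AᵀP(A−BK) = [118.4810 -32.0127; -32.0127 8.6582]
P' = Q + AᵀP(A−BK) = [120.4810 -33.0127; -33.0127 9.6582]
tr(P') = 130.1392


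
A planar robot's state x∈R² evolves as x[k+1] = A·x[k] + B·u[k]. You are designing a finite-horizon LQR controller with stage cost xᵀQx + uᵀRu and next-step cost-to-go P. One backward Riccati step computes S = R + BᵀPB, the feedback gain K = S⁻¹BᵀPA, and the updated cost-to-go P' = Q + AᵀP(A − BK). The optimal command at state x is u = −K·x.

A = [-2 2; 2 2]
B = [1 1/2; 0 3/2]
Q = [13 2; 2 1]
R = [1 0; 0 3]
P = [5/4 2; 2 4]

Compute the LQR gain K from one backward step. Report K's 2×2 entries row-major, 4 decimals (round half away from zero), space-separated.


-0.0704 1.0557 0.4575 1.1378

BᵀP = [1.2500 2.0000; 3.6250 7.0000]
S = R + BᵀPB = [1 0; 0 3] + [1.2500 3.6250; 3.6250 12.3125] = [2.2500 3.6250; 3.6250 15.3125]
BᵀPA = [1.5000 6.5000; 6.7500 21.2500]
K = S⁻¹·BᵀPA = [-0.0704 1.0557; 0.4575 1.1378]
A−BK = [-2.1584 0.3754; 1.3138 0.2933]
AᵀP(A−BK) = [2.0176 1.7361; 1.7361 5.9589]
P' = Q + AᵀP(A−BK) = [15.0176 3.7361; 3.7361 6.9589]
tr(P') = 21.9765


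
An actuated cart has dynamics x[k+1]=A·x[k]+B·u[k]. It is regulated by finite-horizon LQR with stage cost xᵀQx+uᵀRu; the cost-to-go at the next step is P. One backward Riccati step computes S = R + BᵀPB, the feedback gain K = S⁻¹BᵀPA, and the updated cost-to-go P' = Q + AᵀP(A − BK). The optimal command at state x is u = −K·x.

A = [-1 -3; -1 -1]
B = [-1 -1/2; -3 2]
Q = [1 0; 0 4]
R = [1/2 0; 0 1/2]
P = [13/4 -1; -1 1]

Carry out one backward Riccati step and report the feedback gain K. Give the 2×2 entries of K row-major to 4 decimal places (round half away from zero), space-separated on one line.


BᵀP = [-0.2500 -2.0000; -3.6250 2.5000]
S = R + BᵀPB = [1/2 0; 0 1/2] + [6.2500 -3.8750; -3.8750 6.8125] = [6.7500 -3.8750; -3.8750 7.3125]
BᵀPA = [2.2500 2.7500; 1.1250 8.3750]
K = S⁻¹·BᵀPA = [0.6060 1.5305; 0.4750 1.9563]
A−BK = [-0.1565 -0.4914; -0.1319 -0.3212]
AᵀP(A−BK) = [0.3521 1.1056; 1.1056 3.6570]
P' = Q + AᵀP(A−BK) = [1.3521 1.1056; 1.1056 7.6570]
tr(P') = 9.0091

0.6060 1.5305 0.4750 1.9563
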